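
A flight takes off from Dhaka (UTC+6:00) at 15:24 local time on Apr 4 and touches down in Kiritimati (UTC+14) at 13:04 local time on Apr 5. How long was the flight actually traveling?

Departure in UTC: 15:24 − 6:00 = 09:24 on Apr 4.
Arrival in UTC: 13:04 − 14:00 = 23:04 on Apr 4.
Elapsed = 23:04 − 09:24 = 13 hours 40 minutes.

13 hours 40 minutes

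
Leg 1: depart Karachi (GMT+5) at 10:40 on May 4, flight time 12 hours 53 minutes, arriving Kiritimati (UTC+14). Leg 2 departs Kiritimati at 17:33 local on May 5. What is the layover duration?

9 hours

Convert departure to UTC: 10:40 − 5:00 = 05:40 UTC on May 4.
Add 12 hours 53 minutes flight time → 18:33 UTC.
Kiritimati is UTC+14:00, so local arrival = 18:33 + 14:00 = 08:33 on May 5.
Layover = 17:33 − 08:33 = 9 hours.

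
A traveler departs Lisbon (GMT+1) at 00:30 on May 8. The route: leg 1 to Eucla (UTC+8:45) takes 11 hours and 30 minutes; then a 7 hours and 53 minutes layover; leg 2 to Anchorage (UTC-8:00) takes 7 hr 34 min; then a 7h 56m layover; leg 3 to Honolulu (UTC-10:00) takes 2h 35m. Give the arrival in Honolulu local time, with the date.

02:58 on May 9

Convert departure to UTC: 00:30 − 1:00 = 23:30 UTC on May 7.
Add 11 hours 30 minutes leg 1 → 11:00 UTC (May 8).
Add 7 hours and 53 minutes layover in Eucla → 18:53 UTC.
Add 7 hours 34 minutes leg 2 → 02:27 UTC (May 9).
Add 7 hours 56 minutes layover in Anchorage → 10:23 UTC.
Add 2 hours and 35 minutes leg 3 → 12:58 UTC.
Honolulu is UTC−10:00, so local arrival = 12:58 − 10:00 = 02:58 on May 9.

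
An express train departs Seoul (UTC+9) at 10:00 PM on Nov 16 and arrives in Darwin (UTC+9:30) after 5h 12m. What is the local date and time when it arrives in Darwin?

Darwin is 0:30 ahead of Seoul.
After 5 hours and 12 minutes it is 3:12 AM (Nov 17) in Seoul.
Shift by the zone difference: 3:12 AM + 0:30 = 3:42 AM on Nov 17 in Darwin.

3:42 AM on November 17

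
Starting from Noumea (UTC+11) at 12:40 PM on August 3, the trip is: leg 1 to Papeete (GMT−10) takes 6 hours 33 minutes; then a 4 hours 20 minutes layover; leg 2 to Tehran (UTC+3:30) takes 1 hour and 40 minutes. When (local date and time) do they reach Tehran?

Convert departure to UTC: 12:40 PM − 11:00 = 1:40 AM UTC on Aug 3.
Add 6 hours 33 minutes leg 1 → 8:13 AM UTC.
Add 4 hours and 20 minutes layover in Papeete → 12:33 PM UTC.
Add 1 hour 40 minutes leg 2 → 2:13 PM UTC.
Tehran is UTC+3:30, so local arrival = 2:13 PM + 3:30 = 5:43 PM on Aug 3.

5:43 PM on August 3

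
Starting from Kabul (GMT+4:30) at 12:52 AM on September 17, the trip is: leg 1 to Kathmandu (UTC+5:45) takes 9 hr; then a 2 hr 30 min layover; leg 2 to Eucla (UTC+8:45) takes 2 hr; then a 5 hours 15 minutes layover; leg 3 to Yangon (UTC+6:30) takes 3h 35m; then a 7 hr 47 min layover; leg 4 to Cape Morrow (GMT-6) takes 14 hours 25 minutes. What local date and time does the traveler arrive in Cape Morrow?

Convert departure to UTC: 12:52 AM − 4:30 = 8:22 PM UTC on Sep 16.
Add 9 hours leg 1 → 5:22 AM UTC (Sep 17).
Add 2 hours and 30 minutes layover in Kathmandu → 7:52 AM UTC.
Add 2 hours leg 2 → 9:52 AM UTC.
Add 5 hours and 15 minutes layover in Eucla → 3:07 PM UTC.
Add 3 hours 35 minutes leg 3 → 6:42 PM UTC.
Add 7 hours 47 minutes layover in Yangon → 2:29 AM UTC (Sep 18).
Add 14 hours and 25 minutes leg 4 → 4:54 PM UTC.
Cape Morrow is UTC−6:00, so local arrival = 4:54 PM − 6:00 = 10:54 AM on Sep 18.

10:54 AM on September 18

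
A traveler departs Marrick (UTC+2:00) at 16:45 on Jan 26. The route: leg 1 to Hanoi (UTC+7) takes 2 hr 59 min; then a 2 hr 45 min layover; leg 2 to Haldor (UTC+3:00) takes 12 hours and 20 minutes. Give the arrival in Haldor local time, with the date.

11:49 on January 27

Convert departure to UTC: 16:45 − 2:00 = 14:45 UTC on Jan 26.
Add 2 hours and 59 minutes leg 1 → 17:44 UTC.
Add 2 hours and 45 minutes layover in Hanoi → 20:29 UTC.
Add 12 hours 20 minutes leg 2 → 08:49 UTC (Jan 27).
Haldor is UTC+3:00, so local arrival = 08:49 + 3:00 = 11:49 on Jan 27.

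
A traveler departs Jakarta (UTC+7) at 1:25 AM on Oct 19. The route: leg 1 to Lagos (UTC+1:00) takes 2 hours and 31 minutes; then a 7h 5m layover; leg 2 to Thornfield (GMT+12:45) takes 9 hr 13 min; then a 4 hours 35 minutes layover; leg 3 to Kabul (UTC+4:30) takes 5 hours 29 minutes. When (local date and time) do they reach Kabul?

Convert departure to UTC: 1:25 AM − 7:00 = 6:25 PM UTC on Oct 18.
Add 2 hours 31 minutes leg 1 → 8:56 PM UTC.
Add 7 hours 5 minutes layover in Lagos → 4:01 AM UTC (Oct 19).
Add 9 hours 13 minutes leg 2 → 1:14 PM UTC.
Add 4 hours and 35 minutes layover in Thornfield → 5:49 PM UTC.
Add 5 hours 29 minutes leg 3 → 11:18 PM UTC.
Kabul is UTC+4:30, so local arrival = 11:18 PM + 4:30 = 3:48 AM on Oct 20.

3:48 AM on Oct 20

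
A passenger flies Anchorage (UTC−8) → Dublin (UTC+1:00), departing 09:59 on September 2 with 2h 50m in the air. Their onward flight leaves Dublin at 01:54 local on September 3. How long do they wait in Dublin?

4 hours 5 minutes

Convert departure to UTC: 09:59 + 8:00 = 17:59 UTC on Sep 2.
Add 2 hours and 50 minutes flight time → 20:49 UTC.
Dublin is UTC+1:00, so local arrival = 20:49 + 1:00 = 21:49 on Sep 2.
Layover = 01:54 − 21:49 (+1 day) = 4 hours 5 minutes.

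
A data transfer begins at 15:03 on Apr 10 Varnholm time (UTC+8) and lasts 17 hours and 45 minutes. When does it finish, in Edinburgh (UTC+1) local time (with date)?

Convert start to UTC: 15:03 − 8:00 = 07:03 UTC on Apr 10.
Add 17 hours and 45 minutes duration → 00:48 UTC (Apr 11).
Edinburgh is UTC+1:00, so local end time = 00:48 + 1:00 = 01:48 on Apr 11.

01:48 on Apr 11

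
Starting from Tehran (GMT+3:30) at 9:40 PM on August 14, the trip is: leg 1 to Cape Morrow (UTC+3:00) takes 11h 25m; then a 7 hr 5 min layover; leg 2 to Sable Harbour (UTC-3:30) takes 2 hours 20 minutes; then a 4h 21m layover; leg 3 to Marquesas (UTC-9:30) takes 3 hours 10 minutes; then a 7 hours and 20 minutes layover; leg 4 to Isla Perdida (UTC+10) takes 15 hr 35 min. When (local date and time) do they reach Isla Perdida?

Convert departure to UTC: 9:40 PM − 3:30 = 6:10 PM UTC on Aug 14.
Add 11 hours and 25 minutes leg 1 → 5:35 AM UTC (Aug 15).
Add 7 hours 5 minutes layover in Cape Morrow → 12:40 PM UTC.
Add 2 hours 20 minutes leg 2 → 3:00 PM UTC.
Add 4 hours 21 minutes layover in Sable Harbour → 7:21 PM UTC.
Add 3 hours and 10 minutes leg 3 → 10:31 PM UTC.
Add 7 hours 20 minutes layover in Marquesas → 5:51 AM UTC (Aug 16).
Add 15 hours 35 minutes leg 4 → 9:26 PM UTC.
Isla Perdida is UTC+10:00, so local arrival = 9:26 PM + 10:00 = 7:26 AM on Aug 17.

7:26 AM on August 17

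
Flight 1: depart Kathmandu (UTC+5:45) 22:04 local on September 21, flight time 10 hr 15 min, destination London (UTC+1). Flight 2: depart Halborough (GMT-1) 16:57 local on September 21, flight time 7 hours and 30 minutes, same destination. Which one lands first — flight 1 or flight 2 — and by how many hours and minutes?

Flight 1 in UTC: 22:04 − 5:45 = 16:19 on Sep 21.
+10 hours and 15 minutes → arrive 02:34 UTC on Sep 22.
Flight 2 in UTC: 16:57 + 1:00 = 17:57 on Sep 21.
+7 hours and 30 minutes → arrive 01:27 UTC on Sep 22.
Flight 2 lands earlier by 1 hour 7 minutes.

the second, by 1 hour 7 minutes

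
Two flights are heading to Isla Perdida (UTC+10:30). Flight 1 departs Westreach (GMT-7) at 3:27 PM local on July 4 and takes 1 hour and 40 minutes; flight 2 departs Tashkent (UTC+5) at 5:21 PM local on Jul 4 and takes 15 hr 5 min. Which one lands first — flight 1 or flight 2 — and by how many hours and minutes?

the first, by 3 hours 19 minutes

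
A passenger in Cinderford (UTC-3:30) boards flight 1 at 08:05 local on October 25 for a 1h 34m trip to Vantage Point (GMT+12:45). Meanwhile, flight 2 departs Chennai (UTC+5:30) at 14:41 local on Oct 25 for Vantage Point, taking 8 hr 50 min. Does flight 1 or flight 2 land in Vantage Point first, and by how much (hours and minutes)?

Flight 1 in UTC: 08:05 + 3:30 = 11:35 on Oct 25.
+1 hour and 34 minutes → arrive 13:09 UTC on Oct 25.
Flight 2 in UTC: 14:41 − 5:30 = 09:11 on Oct 25.
+8 hours and 50 minutes → arrive 18:01 UTC on Oct 25.
Flight 1 lands earlier by 4 hours 52 minutes.

the first, by 4 hours 52 minutes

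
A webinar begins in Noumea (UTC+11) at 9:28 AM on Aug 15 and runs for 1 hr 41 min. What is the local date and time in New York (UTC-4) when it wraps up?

8:09 PM on Aug 14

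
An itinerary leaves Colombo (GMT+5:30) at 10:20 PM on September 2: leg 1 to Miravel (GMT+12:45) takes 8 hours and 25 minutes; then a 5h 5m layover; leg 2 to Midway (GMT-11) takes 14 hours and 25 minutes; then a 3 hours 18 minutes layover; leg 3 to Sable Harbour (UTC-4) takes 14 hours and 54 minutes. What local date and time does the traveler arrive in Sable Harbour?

10:57 AM on Sep 4

Convert departure to UTC: 10:20 PM − 5:30 = 4:50 PM UTC on Sep 2.
Add 8 hours 25 minutes leg 1 → 1:15 AM UTC (Sep 3).
Add 5 hours and 5 minutes layover in Miravel → 6:20 AM UTC.
Add 14 hours and 25 minutes leg 2 → 8:45 PM UTC.
Add 3 hours and 18 minutes layover in Midway → 12:03 AM UTC (Sep 4).
Add 14 hours 54 minutes leg 3 → 2:57 PM UTC.
Sable Harbour is UTC−4:00, so local arrival = 2:57 PM − 4:00 = 10:57 AM on Sep 4.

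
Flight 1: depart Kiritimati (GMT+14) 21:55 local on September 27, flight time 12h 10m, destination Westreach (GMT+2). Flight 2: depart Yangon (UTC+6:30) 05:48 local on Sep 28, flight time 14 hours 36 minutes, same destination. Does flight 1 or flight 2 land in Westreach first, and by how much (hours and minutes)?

the first, by 17 hours 49 minutes

Flight 1 in UTC: 21:55 − 14:00 = 07:55 on Sep 27.
+12 hours and 10 minutes → arrive 20:05 UTC on Sep 27.
Flight 2 in UTC: 05:48 − 6:30 = 23:18 on Sep 27.
+14 hours 36 minutes → arrive 13:54 UTC on Sep 28.
Flight 1 lands earlier by 17 hours 49 minutes.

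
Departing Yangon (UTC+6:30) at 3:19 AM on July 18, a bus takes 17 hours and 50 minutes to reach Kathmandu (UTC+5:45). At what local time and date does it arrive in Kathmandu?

Kathmandu is 0:45 behind Yangon.
After 17 hours 50 minutes it is 9:09 PM in Yangon.
Shift by the zone difference: 9:09 PM − 0:45 = 8:24 PM on Jul 18 in Kathmandu.

8:24 PM on July 18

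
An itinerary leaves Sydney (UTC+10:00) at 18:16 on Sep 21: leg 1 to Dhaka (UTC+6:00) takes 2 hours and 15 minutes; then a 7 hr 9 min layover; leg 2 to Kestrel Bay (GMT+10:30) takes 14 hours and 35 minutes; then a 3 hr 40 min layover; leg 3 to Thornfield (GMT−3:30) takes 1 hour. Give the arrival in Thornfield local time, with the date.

09:25 on September 22

Convert departure to UTC: 18:16 − 10:00 = 08:16 UTC on Sep 21.
Add 2 hours 15 minutes leg 1 → 10:31 UTC.
Add 7 hours 9 minutes layover in Dhaka → 17:40 UTC.
Add 14 hours and 35 minutes leg 2 → 08:15 UTC (Sep 22).
Add 3 hours 40 minutes layover in Kestrel Bay → 11:55 UTC.
Add 1 hour leg 3 → 12:55 UTC.
Thornfield is UTC−3:30, so local arrival = 12:55 − 3:30 = 09:25 on Sep 22.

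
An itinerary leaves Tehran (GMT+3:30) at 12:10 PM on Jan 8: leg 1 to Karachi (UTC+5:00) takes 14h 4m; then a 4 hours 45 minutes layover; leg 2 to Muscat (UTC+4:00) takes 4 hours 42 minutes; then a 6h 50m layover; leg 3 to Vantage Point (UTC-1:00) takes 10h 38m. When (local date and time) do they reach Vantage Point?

12:39 AM on January 10

Convert departure to UTC: 12:10 PM − 3:30 = 8:40 AM UTC on Jan 8.
Add 14 hours 4 minutes leg 1 → 10:44 PM UTC.
Add 4 hours 45 minutes layover in Karachi → 3:29 AM UTC (Jan 9).
Add 4 hours 42 minutes leg 2 → 8:11 AM UTC.
Add 6 hours and 50 minutes layover in Muscat → 3:01 PM UTC.
Add 10 hours 38 minutes leg 3 → 1:39 AM UTC (Jan 10).
Vantage Point is UTC−1:00, so local arrival = 1:39 AM − 1:00 = 12:39 AM on Jan 10.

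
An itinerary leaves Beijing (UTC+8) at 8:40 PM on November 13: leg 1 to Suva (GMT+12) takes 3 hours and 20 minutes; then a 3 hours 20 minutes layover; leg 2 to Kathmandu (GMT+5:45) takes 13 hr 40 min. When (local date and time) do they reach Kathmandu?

Convert departure to UTC: 8:40 PM − 8:00 = 12:40 PM UTC on Nov 13.
Add 3 hours and 20 minutes leg 1 → 4:00 PM UTC.
Add 3 hours and 20 minutes layover in Suva → 7:20 PM UTC.
Add 13 hours 40 minutes leg 2 → 9:00 AM UTC (Nov 14).
Kathmandu is UTC+5:45, so local arrival = 9:00 AM + 5:45 = 2:45 PM on Nov 14.

2:45 PM on November 14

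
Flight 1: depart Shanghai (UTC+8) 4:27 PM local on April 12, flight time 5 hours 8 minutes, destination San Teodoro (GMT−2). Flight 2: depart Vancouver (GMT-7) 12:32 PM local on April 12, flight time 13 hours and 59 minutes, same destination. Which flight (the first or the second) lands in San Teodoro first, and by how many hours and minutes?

Flight 1 in UTC: 4:27 PM − 8:00 = 8:27 AM on Apr 12.
+5 hours 8 minutes → arrive 1:35 PM UTC on Apr 12.
Flight 2 in UTC: 12:32 PM + 7:00 = 7:32 PM on Apr 12.
+13 hours 59 minutes → arrive 9:31 AM UTC on Apr 13.
Flight 1 lands earlier by 19 hours 56 minutes.

the first, by 19 hours 56 minutes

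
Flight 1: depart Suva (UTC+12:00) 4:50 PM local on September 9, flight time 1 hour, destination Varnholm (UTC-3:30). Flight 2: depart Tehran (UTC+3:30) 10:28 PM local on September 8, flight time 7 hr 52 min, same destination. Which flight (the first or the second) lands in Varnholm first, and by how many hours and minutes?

Flight 1 in UTC: 4:50 PM − 12:00 = 4:50 AM on Sep 9.
+1 hour → arrive 5:50 AM UTC on Sep 9.
Flight 2 in UTC: 10:28 PM − 3:30 = 6:58 PM on Sep 8.
+7 hours 52 minutes → arrive 2:50 AM UTC on Sep 9.
Flight 2 lands earlier by 3 hours.

the second, by 3 hours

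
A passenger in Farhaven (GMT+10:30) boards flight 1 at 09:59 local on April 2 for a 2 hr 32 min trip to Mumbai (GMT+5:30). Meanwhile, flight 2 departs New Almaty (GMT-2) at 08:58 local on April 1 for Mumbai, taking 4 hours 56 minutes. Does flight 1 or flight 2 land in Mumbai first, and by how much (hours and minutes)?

the second, by 10 hours 7 minutes

Flight 1 in UTC: 09:59 − 10:30 = 23:29 on Apr 1.
+2 hours and 32 minutes → arrive 02:01 UTC on Apr 2.
Flight 2 in UTC: 08:58 + 2:00 = 10:58 on Apr 1.
+4 hours and 56 minutes → arrive 15:54 UTC on Apr 1.
Flight 2 lands earlier by 10 hours 7 minutes.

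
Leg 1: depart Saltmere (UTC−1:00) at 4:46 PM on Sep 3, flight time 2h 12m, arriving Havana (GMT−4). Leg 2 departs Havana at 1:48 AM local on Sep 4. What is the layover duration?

Convert departure to UTC: 4:46 PM + 1:00 = 5:46 PM UTC on Sep 3.
Add 2 hours 12 minutes flight time → 7:58 PM UTC.
Havana is UTC−4:00, so local arrival = 7:58 PM − 4:00 = 3:58 PM on Sep 3.
Layover = 1:48 AM − 3:58 PM (+1 day) = 9 hours 50 minutes.

9 hours 50 minutes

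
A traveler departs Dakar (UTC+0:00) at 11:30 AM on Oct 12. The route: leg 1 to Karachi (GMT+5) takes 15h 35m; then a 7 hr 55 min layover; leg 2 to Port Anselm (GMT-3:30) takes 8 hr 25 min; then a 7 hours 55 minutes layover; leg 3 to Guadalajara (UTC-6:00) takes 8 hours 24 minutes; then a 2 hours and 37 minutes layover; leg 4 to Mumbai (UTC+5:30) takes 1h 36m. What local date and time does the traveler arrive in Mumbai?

9:27 PM on October 14

Dakar is at UTC+0, so departure is already 11:30 AM UTC on Oct 12.
Add 15 hours and 35 minutes leg 1 → 3:05 AM UTC (Oct 13).
Add 7 hours 55 minutes layover in Karachi → 11:00 AM UTC.
Add 8 hours 25 minutes leg 2 → 7:25 PM UTC.
Add 7 hours 55 minutes layover in Port Anselm → 3:20 AM UTC (Oct 14).
Add 8 hours and 24 minutes leg 3 → 11:44 AM UTC.
Add 2 hours and 37 minutes layover in Guadalajara → 2:21 PM UTC.
Add 1 hour 36 minutes leg 4 → 3:57 PM UTC.
Mumbai is UTC+5:30, so local arrival = 3:57 PM + 5:30 = 9:27 PM on Oct 14.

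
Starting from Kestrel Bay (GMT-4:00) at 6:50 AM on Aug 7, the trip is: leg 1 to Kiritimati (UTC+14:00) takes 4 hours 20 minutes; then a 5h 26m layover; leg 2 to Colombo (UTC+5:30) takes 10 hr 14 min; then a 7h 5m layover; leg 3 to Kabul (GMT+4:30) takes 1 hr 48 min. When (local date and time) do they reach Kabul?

Convert departure to UTC: 6:50 AM + 4:00 = 10:50 AM UTC on Aug 7.
Add 4 hours 20 minutes leg 1 → 3:10 PM UTC.
Add 5 hours 26 minutes layover in Kiritimati → 8:36 PM UTC.
Add 10 hours 14 minutes leg 2 → 6:50 AM UTC (Aug 8).
Add 7 hours 5 minutes layover in Colombo → 1:55 PM UTC.
Add 1 hour and 48 minutes leg 3 → 3:43 PM UTC.
Kabul is UTC+4:30, so local arrival = 3:43 PM + 4:30 = 8:13 PM on Aug 8.

8:13 PM on August 8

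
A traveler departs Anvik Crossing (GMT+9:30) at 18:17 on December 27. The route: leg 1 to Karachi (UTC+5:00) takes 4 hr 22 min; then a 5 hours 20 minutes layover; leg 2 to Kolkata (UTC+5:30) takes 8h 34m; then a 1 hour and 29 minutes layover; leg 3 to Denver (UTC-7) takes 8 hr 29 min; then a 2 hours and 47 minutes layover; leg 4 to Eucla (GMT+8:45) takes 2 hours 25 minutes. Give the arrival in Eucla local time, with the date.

Convert departure to UTC: 18:17 − 9:30 = 08:47 UTC on Dec 27.
Add 4 hours and 22 minutes leg 1 → 13:09 UTC.
Add 5 hours 20 minutes layover in Karachi → 18:29 UTC.
Add 8 hours 34 minutes leg 2 → 03:03 UTC (Dec 28).
Add 1 hour and 29 minutes layover in Kolkata → 04:32 UTC.
Add 8 hours and 29 minutes leg 3 → 13:01 UTC.
Add 2 hours 47 minutes layover in Denver → 15:48 UTC.
Add 2 hours 25 minutes leg 4 → 18:13 UTC.
Eucla is UTC+8:45, so local arrival = 18:13 + 8:45 = 02:58 on Dec 29.

02:58 on December 29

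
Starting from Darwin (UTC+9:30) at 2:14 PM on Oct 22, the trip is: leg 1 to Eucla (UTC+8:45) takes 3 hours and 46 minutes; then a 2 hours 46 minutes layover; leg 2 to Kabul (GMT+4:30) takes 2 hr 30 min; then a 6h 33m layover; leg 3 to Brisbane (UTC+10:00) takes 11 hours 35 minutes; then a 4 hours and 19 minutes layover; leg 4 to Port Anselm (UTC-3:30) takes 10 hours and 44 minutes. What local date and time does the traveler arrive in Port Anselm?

Convert departure to UTC: 2:14 PM − 9:30 = 4:44 AM UTC on Oct 22.
Add 3 hours 46 minutes leg 1 → 8:30 AM UTC.
Add 2 hours 46 minutes layover in Eucla → 11:16 AM UTC.
Add 2 hours and 30 minutes leg 2 → 1:46 PM UTC.
Add 6 hours 33 minutes layover in Kabul → 8:19 PM UTC.
Add 11 hours 35 minutes leg 3 → 7:54 AM UTC (Oct 23).
Add 4 hours and 19 minutes layover in Brisbane → 12:13 PM UTC.
Add 10 hours and 44 minutes leg 4 → 10:57 PM UTC.
Port Anselm is UTC−3:30, so local arrival = 10:57 PM − 3:30 = 7:27 PM on Oct 23.

7:27 PM on October 23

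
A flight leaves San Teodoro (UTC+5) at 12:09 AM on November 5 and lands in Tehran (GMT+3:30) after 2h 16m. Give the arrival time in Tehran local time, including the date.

12:55 AM on November 5

Tehran is 1:30 behind San Teodoro.
After 2 hours and 16 minutes it is 2:25 AM in San Teodoro.
Shift by the zone difference: 2:25 AM − 1:30 = 12:55 AM on Nov 5 in Tehran.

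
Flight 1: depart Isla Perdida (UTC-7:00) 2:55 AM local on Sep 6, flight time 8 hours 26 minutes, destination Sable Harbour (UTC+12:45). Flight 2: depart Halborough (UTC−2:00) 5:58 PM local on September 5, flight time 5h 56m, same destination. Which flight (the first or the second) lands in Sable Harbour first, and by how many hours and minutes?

the second, by 16 hours 27 minutes

Flight 1 in UTC: 2:55 AM + 7:00 = 9:55 AM on Sep 6.
+8 hours 26 minutes → arrive 6:21 PM UTC on Sep 6.
Flight 2 in UTC: 5:58 PM + 2:00 = 7:58 PM on Sep 5.
+5 hours 56 minutes → arrive 1:54 AM UTC on Sep 6.
Flight 2 lands earlier by 16 hours 27 minutes.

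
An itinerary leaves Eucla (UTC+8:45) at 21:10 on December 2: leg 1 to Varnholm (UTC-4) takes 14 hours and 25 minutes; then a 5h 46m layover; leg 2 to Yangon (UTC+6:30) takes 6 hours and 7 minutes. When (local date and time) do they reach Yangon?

21:13 on Dec 3

Convert departure to UTC: 21:10 − 8:45 = 12:25 UTC on Dec 2.
Add 14 hours and 25 minutes leg 1 → 02:50 UTC (Dec 3).
Add 5 hours 46 minutes layover in Varnholm → 08:36 UTC.
Add 6 hours and 7 minutes leg 2 → 14:43 UTC.
Yangon is UTC+6:30, so local arrival = 14:43 + 6:30 = 21:13 on Dec 3.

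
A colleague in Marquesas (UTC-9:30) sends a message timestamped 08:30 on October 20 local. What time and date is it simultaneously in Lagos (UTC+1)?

19:00 on October 20

In UTC: 08:30 + 9:30 = 18:00 on Oct 20.
Lagos is UTC+1:00: 18:00 + 1:00 = 19:00 on Oct 20.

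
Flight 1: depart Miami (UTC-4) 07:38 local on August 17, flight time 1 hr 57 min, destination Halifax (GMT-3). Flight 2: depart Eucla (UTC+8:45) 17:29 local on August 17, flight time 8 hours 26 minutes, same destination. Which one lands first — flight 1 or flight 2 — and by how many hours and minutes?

Flight 1 in UTC: 07:38 + 4:00 = 11:38 on Aug 17.
+1 hour 57 minutes → arrive 13:35 UTC on Aug 17.
Flight 2 in UTC: 17:29 − 8:45 = 08:44 on Aug 17.
+8 hours and 26 minutes → arrive 17:10 UTC on Aug 17.
Flight 1 lands earlier by 3 hours 35 minutes.

the first, by 3 hours 35 minutes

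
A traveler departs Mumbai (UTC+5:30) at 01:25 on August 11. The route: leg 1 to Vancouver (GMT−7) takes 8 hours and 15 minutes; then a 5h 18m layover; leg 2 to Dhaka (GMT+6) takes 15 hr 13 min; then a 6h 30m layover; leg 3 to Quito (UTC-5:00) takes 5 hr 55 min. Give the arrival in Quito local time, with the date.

Convert departure to UTC: 01:25 − 5:30 = 19:55 UTC on Aug 10.
Add 8 hours 15 minutes leg 1 → 04:10 UTC (Aug 11).
Add 5 hours and 18 minutes layover in Vancouver → 09:28 UTC.
Add 15 hours and 13 minutes leg 2 → 00:41 UTC (Aug 12).
Add 6 hours 30 minutes layover in Dhaka → 07:11 UTC.
Add 5 hours 55 minutes leg 3 → 13:06 UTC.
Quito is UTC−5:00, so local arrival = 13:06 − 5:00 = 08:06 on Aug 12.

08:06 on Aug 12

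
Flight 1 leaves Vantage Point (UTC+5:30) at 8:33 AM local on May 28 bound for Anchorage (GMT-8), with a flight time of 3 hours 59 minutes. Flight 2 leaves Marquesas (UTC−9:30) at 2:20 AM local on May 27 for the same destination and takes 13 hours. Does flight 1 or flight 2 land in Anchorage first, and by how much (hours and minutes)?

Flight 1 in UTC: 8:33 AM − 5:30 = 3:03 AM on May 28.
+3 hours and 59 minutes → arrive 7:02 AM UTC on May 28.
Flight 2 in UTC: 2:20 AM + 9:30 = 11:50 AM on May 27.
+13 hours → arrive 12:50 AM UTC on May 28.
Flight 2 lands earlier by 6 hours 12 minutes.

the second, by 6 hours 12 minutes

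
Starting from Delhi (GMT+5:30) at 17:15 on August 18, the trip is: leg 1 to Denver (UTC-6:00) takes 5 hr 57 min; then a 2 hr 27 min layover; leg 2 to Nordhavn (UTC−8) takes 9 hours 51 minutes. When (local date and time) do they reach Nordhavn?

22:00 on August 18

Convert departure to UTC: 17:15 − 5:30 = 11:45 UTC on Aug 18.
Add 5 hours and 57 minutes leg 1 → 17:42 UTC.
Add 2 hours 27 minutes layover in Denver → 20:09 UTC.
Add 9 hours 51 minutes leg 2 → 06:00 UTC (Aug 19).
Nordhavn is UTC−8:00, so local arrival = 06:00 − 8:00 = 22:00 on Aug 18.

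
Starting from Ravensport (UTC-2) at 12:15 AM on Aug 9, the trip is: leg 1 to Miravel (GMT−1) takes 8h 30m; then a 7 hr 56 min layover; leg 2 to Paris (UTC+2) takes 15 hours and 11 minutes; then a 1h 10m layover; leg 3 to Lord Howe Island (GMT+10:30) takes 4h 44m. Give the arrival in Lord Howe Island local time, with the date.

Convert departure to UTC: 12:15 AM + 2:00 = 2:15 AM UTC on Aug 9.
Add 8 hours and 30 minutes leg 1 → 10:45 AM UTC.
Add 7 hours and 56 minutes layover in Miravel → 6:41 PM UTC.
Add 15 hours and 11 minutes leg 2 → 9:52 AM UTC (Aug 10).
Add 1 hour 10 minutes layover in Paris → 11:02 AM UTC.
Add 4 hours and 44 minutes leg 3 → 3:46 PM UTC.
Lord Howe Island is UTC+10:30, so local arrival = 3:46 PM + 10:30 = 2:16 AM on Aug 11.

2:16 AM on August 11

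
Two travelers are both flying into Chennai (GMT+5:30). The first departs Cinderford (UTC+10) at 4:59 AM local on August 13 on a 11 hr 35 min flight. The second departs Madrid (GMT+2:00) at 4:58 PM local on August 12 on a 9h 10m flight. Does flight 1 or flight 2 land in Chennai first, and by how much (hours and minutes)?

Flight 1 in UTC: 4:59 AM − 10:00 = 6:59 PM on Aug 12.
+11 hours and 35 minutes → arrive 6:34 AM UTC on Aug 13.
Flight 2 in UTC: 4:58 PM − 2:00 = 2:58 PM on Aug 12.
+9 hours 10 minutes → arrive 12:08 AM UTC on Aug 13.
Flight 2 lands earlier by 6 hours 26 minutes.

the second, by 6 hours 26 minutes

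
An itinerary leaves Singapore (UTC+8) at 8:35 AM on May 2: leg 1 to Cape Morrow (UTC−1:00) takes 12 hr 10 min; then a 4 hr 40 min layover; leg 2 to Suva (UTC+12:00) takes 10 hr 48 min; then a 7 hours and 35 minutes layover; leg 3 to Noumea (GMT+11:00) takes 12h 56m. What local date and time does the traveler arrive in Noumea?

Convert departure to UTC: 8:35 AM − 8:00 = 12:35 AM UTC on May 2.
Add 12 hours and 10 minutes leg 1 → 12:45 PM UTC.
Add 4 hours and 40 minutes layover in Cape Morrow → 5:25 PM UTC.
Add 10 hours 48 minutes leg 2 → 4:13 AM UTC (May 3).
Add 7 hours and 35 minutes layover in Suva → 11:48 AM UTC.
Add 12 hours 56 minutes leg 3 → 12:44 AM UTC (May 4).
Noumea is UTC+11:00, so local arrival = 12:44 AM + 11:00 = 11:44 AM on May 4.

11:44 AM on May 4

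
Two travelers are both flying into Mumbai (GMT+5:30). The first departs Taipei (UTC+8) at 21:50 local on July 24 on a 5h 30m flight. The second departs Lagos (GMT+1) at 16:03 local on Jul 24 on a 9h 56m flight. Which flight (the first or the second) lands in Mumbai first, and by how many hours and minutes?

Flight 1 in UTC: 21:50 − 8:00 = 13:50 on Jul 24.
+5 hours and 30 minutes → arrive 19:20 UTC on Jul 24.
Flight 2 in UTC: 16:03 − 1:00 = 15:03 on Jul 24.
+9 hours 56 minutes → arrive 00:59 UTC on Jul 25.
Flight 1 lands earlier by 5 hours 39 minutes.

the first, by 5 hours 39 minutes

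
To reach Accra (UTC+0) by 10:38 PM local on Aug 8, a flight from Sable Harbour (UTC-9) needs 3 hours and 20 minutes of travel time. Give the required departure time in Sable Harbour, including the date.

10:18 AM on Aug 8

Target arrival is already UTC: 10:38 PM on Aug 8.
Subtract 3 hours 20 minutes → departure 7:18 PM UTC on Aug 8.
Sable Harbour is UTC−9:00: 7:18 PM − 9:00 = 10:18 AM on Aug 8.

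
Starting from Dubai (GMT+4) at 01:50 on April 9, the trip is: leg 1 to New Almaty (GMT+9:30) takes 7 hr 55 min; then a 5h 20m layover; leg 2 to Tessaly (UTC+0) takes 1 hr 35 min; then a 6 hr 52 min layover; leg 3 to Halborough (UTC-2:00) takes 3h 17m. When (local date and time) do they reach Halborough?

Convert departure to UTC: 01:50 − 4:00 = 21:50 UTC on Apr 8.
Add 7 hours and 55 minutes leg 1 → 05:45 UTC (Apr 9).
Add 5 hours and 20 minutes layover in New Almaty → 11:05 UTC.
Add 1 hour and 35 minutes leg 2 → 12:40 UTC.
Add 6 hours 52 minutes layover in Tessaly → 19:32 UTC.
Add 3 hours and 17 minutes leg 3 → 22:49 UTC.
Halborough is UTC−2:00, so local arrival = 22:49 − 2:00 = 20:49 on Apr 9.

20:49 on April 9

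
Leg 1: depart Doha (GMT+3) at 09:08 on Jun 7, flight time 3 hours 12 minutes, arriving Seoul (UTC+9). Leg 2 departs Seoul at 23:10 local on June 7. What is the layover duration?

Convert departure to UTC: 09:08 − 3:00 = 06:08 UTC on Jun 7.
Add 3 hours 12 minutes flight time → 09:20 UTC.
Seoul is UTC+9:00, so local arrival = 09:20 + 9:00 = 18:20 on Jun 7.
Layover = 23:10 − 18:20 = 4 hours 50 minutes.

4 hours 50 minutes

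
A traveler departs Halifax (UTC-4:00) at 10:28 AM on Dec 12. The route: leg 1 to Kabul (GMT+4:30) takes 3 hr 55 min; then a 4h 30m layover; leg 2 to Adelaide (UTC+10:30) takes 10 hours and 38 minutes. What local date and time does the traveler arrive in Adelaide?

8:01 PM on December 13

Convert departure to UTC: 10:28 AM + 4:00 = 2:28 PM UTC on Dec 12.
Add 3 hours 55 minutes leg 1 → 6:23 PM UTC.
Add 4 hours and 30 minutes layover in Kabul → 10:53 PM UTC.
Add 10 hours and 38 minutes leg 2 → 9:31 AM UTC (Dec 13).
Adelaide is UTC+10:30, so local arrival = 9:31 AM + 10:30 = 8:01 PM on Dec 13.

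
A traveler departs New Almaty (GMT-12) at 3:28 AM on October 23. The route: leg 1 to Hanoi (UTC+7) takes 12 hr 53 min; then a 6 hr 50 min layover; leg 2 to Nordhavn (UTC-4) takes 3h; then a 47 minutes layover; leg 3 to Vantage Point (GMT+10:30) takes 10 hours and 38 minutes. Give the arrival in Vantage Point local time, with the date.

12:06 PM on October 25

Convert departure to UTC: 3:28 AM + 12:00 = 3:28 PM UTC on Oct 23.
Add 12 hours and 53 minutes leg 1 → 4:21 AM UTC (Oct 24).
Add 6 hours and 50 minutes layover in Hanoi → 11:11 AM UTC.
Add 3 hours leg 2 → 2:11 PM UTC.
Add 47 minutes layover in Nordhavn → 2:58 PM UTC.
Add 10 hours 38 minutes leg 3 → 1:36 AM UTC (Oct 25).
Vantage Point is UTC+10:30, so local arrival = 1:36 AM + 10:30 = 12:06 PM on Oct 25.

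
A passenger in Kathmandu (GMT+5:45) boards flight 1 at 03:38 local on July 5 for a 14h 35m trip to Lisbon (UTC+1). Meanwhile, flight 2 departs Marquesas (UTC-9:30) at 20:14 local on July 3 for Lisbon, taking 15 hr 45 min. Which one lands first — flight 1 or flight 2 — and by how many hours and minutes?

Flight 1 in UTC: 03:38 − 5:45 = 21:53 on Jul 4.
+14 hours and 35 minutes → arrive 12:28 UTC on Jul 5.
Flight 2 in UTC: 20:14 + 9:30 = 05:44 on Jul 4.
+15 hours and 45 minutes → arrive 21:29 UTC on Jul 4.
Flight 2 lands earlier by 14 hours 59 minutes.

the second, by 14 hours 59 minutes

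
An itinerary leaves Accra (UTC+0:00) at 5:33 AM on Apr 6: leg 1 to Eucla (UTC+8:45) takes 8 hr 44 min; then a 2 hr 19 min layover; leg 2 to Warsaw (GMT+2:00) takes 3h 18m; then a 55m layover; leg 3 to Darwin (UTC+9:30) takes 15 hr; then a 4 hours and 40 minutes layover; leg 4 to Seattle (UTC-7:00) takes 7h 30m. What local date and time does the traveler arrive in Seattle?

4:59 PM on Apr 7

Accra is at UTC+0, so departure is already 5:33 AM UTC on Apr 6.
Add 8 hours 44 minutes leg 1 → 2:17 PM UTC.
Add 2 hours 19 minutes layover in Eucla → 4:36 PM UTC.
Add 3 hours 18 minutes leg 2 → 7:54 PM UTC.
Add 55 minutes layover in Warsaw → 8:49 PM UTC.
Add 15 hours leg 3 → 11:49 AM UTC (Apr 7).
Add 4 hours and 40 minutes layover in Darwin → 4:29 PM UTC.
Add 7 hours and 30 minutes leg 4 → 11:59 PM UTC.
Seattle is UTC−7:00, so local arrival = 11:59 PM − 7:00 = 4:59 PM on Apr 7.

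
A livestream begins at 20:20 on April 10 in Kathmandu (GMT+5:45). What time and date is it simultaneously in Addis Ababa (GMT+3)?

In UTC: 20:20 − 5:45 = 14:35 on Apr 10.
Addis Ababa is UTC+3:00: 14:35 + 3:00 = 17:35 on Apr 10.

17:35 on April 10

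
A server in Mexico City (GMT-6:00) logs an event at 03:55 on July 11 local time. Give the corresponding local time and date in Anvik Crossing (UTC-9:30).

00:25 on July 11

In UTC: 03:55 + 6:00 = 09:55 on Jul 11.
Anvik Crossing is UTC−9:30: 09:55 − 9:30 = 00:25 on Jul 11.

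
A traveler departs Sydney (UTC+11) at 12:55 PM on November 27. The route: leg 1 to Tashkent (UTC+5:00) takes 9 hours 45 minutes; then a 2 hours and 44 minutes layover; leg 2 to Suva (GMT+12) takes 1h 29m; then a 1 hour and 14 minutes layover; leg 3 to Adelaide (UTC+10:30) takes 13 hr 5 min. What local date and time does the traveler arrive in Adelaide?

Convert departure to UTC: 12:55 PM − 11:00 = 1:55 AM UTC on Nov 27.
Add 9 hours and 45 minutes leg 1 → 11:40 AM UTC.
Add 2 hours and 44 minutes layover in Tashkent → 2:24 PM UTC.
Add 1 hour and 29 minutes leg 2 → 3:53 PM UTC.
Add 1 hour and 14 minutes layover in Suva → 5:07 PM UTC.
Add 13 hours 5 minutes leg 3 → 6:12 AM UTC (Nov 28).
Adelaide is UTC+10:30, so local arrival = 6:12 AM + 10:30 = 4:42 PM on Nov 28.

4:42 PM on Nov 28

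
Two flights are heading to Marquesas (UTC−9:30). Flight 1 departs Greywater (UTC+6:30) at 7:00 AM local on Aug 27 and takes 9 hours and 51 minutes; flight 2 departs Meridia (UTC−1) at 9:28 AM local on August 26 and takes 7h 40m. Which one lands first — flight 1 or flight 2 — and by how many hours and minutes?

Flight 1 in UTC: 7:00 AM − 6:30 = 12:30 AM on Aug 27.
+9 hours 51 minutes → arrive 10:21 AM UTC on Aug 27.
Flight 2 in UTC: 9:28 AM + 1:00 = 10:28 AM on Aug 26.
+7 hours 40 minutes → arrive 6:08 PM UTC on Aug 26.
Flight 2 lands earlier by 16 hours 13 minutes.

the second, by 16 hours 13 minutes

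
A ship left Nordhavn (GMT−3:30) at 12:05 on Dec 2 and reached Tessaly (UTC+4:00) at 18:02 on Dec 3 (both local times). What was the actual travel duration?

22 hours 27 minutes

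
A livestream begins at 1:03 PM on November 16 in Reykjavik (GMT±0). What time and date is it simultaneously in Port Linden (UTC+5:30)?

Reykjavik is UTC+0 so that is 1:03 PM UTC.
Port Linden is UTC+5:30: 1:03 PM + 5:30 = 6:33 PM on Nov 16.

6:33 PM on Nov 16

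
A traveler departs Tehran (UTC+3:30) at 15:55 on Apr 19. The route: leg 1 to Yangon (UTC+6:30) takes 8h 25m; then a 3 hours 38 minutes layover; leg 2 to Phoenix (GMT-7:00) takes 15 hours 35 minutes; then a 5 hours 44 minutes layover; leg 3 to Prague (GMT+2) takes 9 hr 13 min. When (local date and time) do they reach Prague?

Convert departure to UTC: 15:55 − 3:30 = 12:25 UTC on Apr 19.
Add 8 hours and 25 minutes leg 1 → 20:50 UTC.
Add 3 hours and 38 minutes layover in Yangon → 00:28 UTC (Apr 20).
Add 15 hours and 35 minutes leg 2 → 16:03 UTC.
Add 5 hours 44 minutes layover in Phoenix → 21:47 UTC.
Add 9 hours and 13 minutes leg 3 → 07:00 UTC (Apr 21).
Prague is UTC+2:00, so local arrival = 07:00 + 2:00 = 09:00 on Apr 21.

09:00 on Apr 21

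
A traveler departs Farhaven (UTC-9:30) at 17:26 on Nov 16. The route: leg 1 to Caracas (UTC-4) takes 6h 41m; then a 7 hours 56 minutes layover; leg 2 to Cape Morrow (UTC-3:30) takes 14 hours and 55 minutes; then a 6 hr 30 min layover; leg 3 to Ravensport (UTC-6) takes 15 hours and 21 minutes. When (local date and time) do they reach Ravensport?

Convert departure to UTC: 17:26 + 9:30 = 02:56 UTC on Nov 17.
Add 6 hours 41 minutes leg 1 → 09:37 UTC.
Add 7 hours and 56 minutes layover in Caracas → 17:33 UTC.
Add 14 hours and 55 minutes leg 2 → 08:28 UTC (Nov 18).
Add 6 hours and 30 minutes layover in Cape Morrow → 14:58 UTC.
Add 15 hours and 21 minutes leg 3 → 06:19 UTC (Nov 19).
Ravensport is UTC−6:00, so local arrival = 06:19 − 6:00 = 00:19 on Nov 19.

00:19 on November 19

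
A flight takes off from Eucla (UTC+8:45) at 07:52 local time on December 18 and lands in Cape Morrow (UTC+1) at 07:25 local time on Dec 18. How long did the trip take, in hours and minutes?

7 hours 18 minutes

Cape Morrow is 7:45 behind Eucla.
Clock-face elapsed time (ignoring zones) is −27 minutes.
Actual elapsed = −27 minutes + 7:45 = 7 hours 18 minutes.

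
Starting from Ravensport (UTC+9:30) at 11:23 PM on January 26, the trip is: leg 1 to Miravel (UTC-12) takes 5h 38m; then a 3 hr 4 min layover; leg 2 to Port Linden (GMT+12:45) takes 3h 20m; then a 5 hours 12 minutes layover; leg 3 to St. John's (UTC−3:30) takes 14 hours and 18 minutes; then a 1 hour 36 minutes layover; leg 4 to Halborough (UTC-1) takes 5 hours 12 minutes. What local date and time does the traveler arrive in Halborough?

3:13 AM on January 28

Convert departure to UTC: 11:23 PM − 9:30 = 1:53 PM UTC on Jan 26.
Add 5 hours and 38 minutes leg 1 → 7:31 PM UTC.
Add 3 hours and 4 minutes layover in Miravel → 10:35 PM UTC.
Add 3 hours and 20 minutes leg 2 → 1:55 AM UTC (Jan 27).
Add 5 hours 12 minutes layover in Port Linden → 7:07 AM UTC.
Add 14 hours 18 minutes leg 3 → 9:25 PM UTC.
Add 1 hour and 36 minutes layover in St. John's → 11:01 PM UTC.
Add 5 hours 12 minutes leg 4 → 4:13 AM UTC (Jan 28).
Halborough is UTC−1:00, so local arrival = 4:13 AM − 1:00 = 3:13 AM on Jan 28.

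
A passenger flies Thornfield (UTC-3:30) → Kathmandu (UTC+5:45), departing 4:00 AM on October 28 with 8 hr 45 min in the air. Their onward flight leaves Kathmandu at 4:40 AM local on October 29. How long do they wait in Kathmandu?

Convert departure to UTC: 4:00 AM + 3:30 = 7:30 AM UTC on Oct 28.
Add 8 hours and 45 minutes flight time → 4:15 PM UTC.
Kathmandu is UTC+5:45, so local arrival = 4:15 PM + 5:45 = 10:00 PM on Oct 28.
Layover = 4:40 AM − 10:00 PM (+1 day) = 6 hours 40 minutes.

6 hours 40 minutes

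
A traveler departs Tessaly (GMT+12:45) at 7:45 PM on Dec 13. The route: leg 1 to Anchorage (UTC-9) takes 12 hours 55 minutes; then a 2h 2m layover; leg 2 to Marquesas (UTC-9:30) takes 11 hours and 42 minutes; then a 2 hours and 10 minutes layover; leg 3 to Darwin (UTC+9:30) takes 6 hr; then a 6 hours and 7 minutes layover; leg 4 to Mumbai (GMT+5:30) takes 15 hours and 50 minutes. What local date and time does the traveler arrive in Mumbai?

Convert departure to UTC: 7:45 PM − 12:45 = 7:00 AM UTC on Dec 13.
Add 12 hours and 55 minutes leg 1 → 7:55 PM UTC.
Add 2 hours and 2 minutes layover in Anchorage → 9:57 PM UTC.
Add 11 hours 42 minutes leg 2 → 9:39 AM UTC (Dec 14).
Add 2 hours and 10 minutes layover in Marquesas → 11:49 AM UTC.
Add 6 hours leg 3 → 5:49 PM UTC.
Add 6 hours and 7 minutes layover in Darwin → 11:56 PM UTC.
Add 15 hours 50 minutes leg 4 → 3:46 PM UTC (Dec 15).
Mumbai is UTC+5:30, so local arrival = 3:46 PM + 5:30 = 9:16 PM on Dec 15.

9:16 PM on December 15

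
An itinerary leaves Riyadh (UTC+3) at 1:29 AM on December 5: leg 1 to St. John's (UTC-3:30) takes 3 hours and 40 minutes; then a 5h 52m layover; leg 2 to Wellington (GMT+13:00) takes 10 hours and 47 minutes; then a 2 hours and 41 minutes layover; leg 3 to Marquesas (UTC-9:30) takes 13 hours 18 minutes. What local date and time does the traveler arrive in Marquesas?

Convert departure to UTC: 1:29 AM − 3:00 = 10:29 PM UTC on Dec 4.
Add 3 hours and 40 minutes leg 1 → 2:09 AM UTC (Dec 5).
Add 5 hours and 52 minutes layover in St. John's → 8:01 AM UTC.
Add 10 hours and 47 minutes leg 2 → 6:48 PM UTC.
Add 2 hours and 41 minutes layover in Wellington → 9:29 PM UTC.
Add 13 hours and 18 minutes leg 3 → 10:47 AM UTC (Dec 6).
Marquesas is UTC−9:30, so local arrival = 10:47 AM − 9:30 = 1:17 AM on Dec 6.

1:17 AM on December 6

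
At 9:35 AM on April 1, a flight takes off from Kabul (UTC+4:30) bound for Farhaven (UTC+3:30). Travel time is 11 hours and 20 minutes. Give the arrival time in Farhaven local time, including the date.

Convert departure to UTC: 9:35 AM − 4:30 = 5:05 AM UTC on Apr 1.
Add 11 hours and 20 minutes travel time → 4:25 PM UTC.
Farhaven is UTC+3:30, so local arrival = 4:25 PM + 3:30 = 7:55 PM on Apr 1.

7:55 PM on April 1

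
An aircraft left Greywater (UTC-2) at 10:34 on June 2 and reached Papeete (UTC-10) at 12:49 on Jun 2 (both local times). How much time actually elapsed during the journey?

Departure in UTC: 10:34 + 2:00 = 12:34 on Jun 2.
Arrival in UTC: 12:49 + 10:00 = 22:49 on Jun 2.
Elapsed = 22:49 − 12:34 = 10 hours 15 minutes.

10 hours 15 minutes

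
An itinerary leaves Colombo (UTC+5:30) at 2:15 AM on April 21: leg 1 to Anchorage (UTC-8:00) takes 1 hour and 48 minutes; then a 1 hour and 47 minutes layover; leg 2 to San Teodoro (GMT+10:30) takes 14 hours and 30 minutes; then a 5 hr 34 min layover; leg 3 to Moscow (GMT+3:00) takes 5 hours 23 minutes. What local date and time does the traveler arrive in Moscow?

Convert departure to UTC: 2:15 AM − 5:30 = 8:45 PM UTC on Apr 20.
Add 1 hour and 48 minutes leg 1 → 10:33 PM UTC.
Add 1 hour 47 minutes layover in Anchorage → 12:20 AM UTC (Apr 21).
Add 14 hours 30 minutes leg 2 → 2:50 PM UTC.
Add 5 hours 34 minutes layover in San Teodoro → 8:24 PM UTC.
Add 5 hours 23 minutes leg 3 → 1:47 AM UTC (Apr 22).
Moscow is UTC+3:00, so local arrival = 1:47 AM + 3:00 = 4:47 AM on Apr 22.

4:47 AM on April 22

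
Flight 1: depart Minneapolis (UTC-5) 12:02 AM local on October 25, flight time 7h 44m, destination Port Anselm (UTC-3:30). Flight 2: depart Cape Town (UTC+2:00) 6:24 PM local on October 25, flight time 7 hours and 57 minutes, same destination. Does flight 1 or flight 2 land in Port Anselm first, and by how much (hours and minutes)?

Flight 1 in UTC: 12:02 AM + 5:00 = 5:02 AM on Oct 25.
+7 hours and 44 minutes → arrive 12:46 PM UTC on Oct 25.
Flight 2 in UTC: 6:24 PM − 2:00 = 4:24 PM on Oct 25.
+7 hours 57 minutes → arrive 12:21 AM UTC on Oct 26.
Flight 1 lands earlier by 11 hours 35 minutes.

the first, by 11 hours 35 minutes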